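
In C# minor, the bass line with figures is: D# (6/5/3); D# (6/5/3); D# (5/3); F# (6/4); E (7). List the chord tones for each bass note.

D#, F#, A, B | D#, F#, A, B | D#, F#, A | F#, B, D# | E, G#, B, D#

D# (6/5/3): D#, F#, A, B.
D# (6/5/3): D#, F#, A, B.
D# (5/3): D#, F#, A.
F# (6/4): F#, B, D#.
E (7/5/3): E, G#, B, D#.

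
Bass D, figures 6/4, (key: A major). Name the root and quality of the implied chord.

G# diminished

The figures 6/4 indicate a triad in second inversion.
In second inversion the root lies a fourth above the bass: a fourth above D in A major is G#.
The chord tones are D, G#, B, giving G# diminished.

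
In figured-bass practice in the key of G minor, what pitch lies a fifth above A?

Eb

Counting 4 letter steps above A lands on E; in G minor, that letter is Eb.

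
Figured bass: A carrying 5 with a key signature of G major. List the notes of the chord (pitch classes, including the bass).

A, C, E

The written figures 5 are shorthand for 5/3: the 3 is implied.
A third above A in this key is C.
A fifth above A in this key is E.
Together with the bass A, this spells A minor in root position.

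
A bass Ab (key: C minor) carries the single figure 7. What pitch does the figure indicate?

Counting 6 letter steps above Ab lands on G; in C minor, that letter is G.

G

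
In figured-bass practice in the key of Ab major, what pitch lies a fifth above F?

Counting 4 letter steps above F lands on C; in Ab major, that letter is C.

C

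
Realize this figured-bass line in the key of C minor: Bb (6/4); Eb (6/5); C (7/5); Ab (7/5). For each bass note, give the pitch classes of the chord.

Bb (6/4): Bb, Eb, G.
Eb (6/5/3): Eb, G, Bb, C.
C (7/5/3): C, Eb, G, Bb.
Ab (7/5/3): Ab, C, Eb, G.

Bb, Eb, G | Eb, G, Bb, C | C, Eb, G, Bb | Ab, C, Eb, G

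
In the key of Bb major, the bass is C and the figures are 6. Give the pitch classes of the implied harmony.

C, Eb, A

The written figures 6 are shorthand for 6/3: the 3 is implied.
A third above C in this key is Eb.
A sixth above C in this key is A.
Together with the bass C, this spells A diminished in first inversion.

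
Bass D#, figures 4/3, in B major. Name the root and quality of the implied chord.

The figures 4/3 indicate a seventh chord in second inversion.
In second inversion the root lies a fourth above the bass: a fourth above D# in B major is G#.
The chord tones are D#, F#, G#, B, giving G# minor seventh.

G# minor seventh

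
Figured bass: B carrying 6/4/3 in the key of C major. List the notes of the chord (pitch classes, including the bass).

A third above B in this key is D.
A fourth above B in this key is E.
A sixth above B in this key is G.
Together with the bass B, this spells E minor seventh in second inversion.

B, D, E, G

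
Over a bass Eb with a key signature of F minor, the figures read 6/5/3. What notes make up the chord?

Eb, G, Bb, C

A third above Eb in this key is G.
A fifth above Eb in this key is Bb.
A sixth above Eb in this key is C.
Together with the bass Eb, this spells C minor seventh in first inversion.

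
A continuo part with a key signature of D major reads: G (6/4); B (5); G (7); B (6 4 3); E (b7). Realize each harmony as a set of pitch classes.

G, C#, E | B, D, F# | G, B, D, F# | B, D, E, G | E, G, B, Db

G (6/4): G, C#, E.
B (5/3): B, D, F#.
G (7/5/3): G, B, D, F#.
B (6/4/3): B, D, E, G.
E (b7/5/3): E, G, B, Db.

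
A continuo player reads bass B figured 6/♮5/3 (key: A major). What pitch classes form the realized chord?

A third above B in this key is D.
A fifth above B in this key is F#, made natural (F) by the ♮ figure.
A sixth above B in this key is G#.
Together with the bass B, this spells G# diminished seventh in first inversion.

B, D, F, G#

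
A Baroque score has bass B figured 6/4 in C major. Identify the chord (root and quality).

E minor

The figures 6/4 indicate a triad in second inversion.
In second inversion the root lies a fourth above the bass: a fourth above B in C major is E.
The chord tones are B, E, G, giving E minor.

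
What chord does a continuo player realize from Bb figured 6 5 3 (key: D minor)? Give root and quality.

G minor seventh

The figures 6 5 3 indicate a seventh chord in first inversion.
In first inversion the root lies a sixth above the bass: a sixth above Bb in D minor is G.
The chord tones are Bb, D, F, G, giving G minor seventh.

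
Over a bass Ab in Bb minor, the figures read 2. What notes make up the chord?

The written figures 2 are shorthand for 6/4/2: the 6/4 are implied.
A second above Ab in this key is Bb.
A fourth above Ab in this key is Db.
A sixth above Ab in this key is F.
Together with the bass Ab, this spells Bb minor seventh in third inversion.

Ab, Bb, Db, F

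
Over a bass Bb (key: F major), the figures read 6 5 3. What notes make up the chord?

Bb, D, F, G

A third above Bb in this key is D.
A fifth above Bb in this key is F.
A sixth above Bb in this key is G.
Together with the bass Bb, this spells G minor seventh in first inversion.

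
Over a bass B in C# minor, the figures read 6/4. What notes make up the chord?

B, E, G#

A fourth above B in this key is E.
A sixth above B in this key is G#.
Together with the bass B, this spells E major in second inversion.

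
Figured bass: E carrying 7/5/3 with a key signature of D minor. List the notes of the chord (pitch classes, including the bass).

E, G, Bb, D

A third above E in this key is G.
A fifth above E in this key is Bb.
A seventh above E in this key is D.
Together with the bass E, this spells E half-diminished seventh in root position.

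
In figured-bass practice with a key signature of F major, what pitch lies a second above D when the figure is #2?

E#

Counting 1 letter step above D lands on E; in F major, that letter is E.
The #2 figure raises it a semitone, giving E#.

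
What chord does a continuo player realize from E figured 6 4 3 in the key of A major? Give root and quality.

A major seventh

The figures 6 4 3 indicate a seventh chord in second inversion.
In second inversion the root lies a fourth above the bass: a fourth above E in A major is A.
The chord tones are E, G#, A, C#, giving A major seventh.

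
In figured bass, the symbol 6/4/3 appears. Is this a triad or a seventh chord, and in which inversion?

Intervals of 6/4/3 above the bass form a seventh chord; the bass is the fifth, so this is second inversion.

seventh chord, second inversion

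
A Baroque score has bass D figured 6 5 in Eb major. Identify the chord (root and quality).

Bb dominant seventh

The figures 6 5 indicate a seventh chord in first inversion.
In first inversion the root lies a sixth above the bass: a sixth above D in Eb major is Bb.
The chord tones are D, F, Ab, Bb, giving Bb dominant seventh.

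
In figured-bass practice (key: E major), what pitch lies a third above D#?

F#

Counting 2 letter steps above D# lands on F; in E major, that letter is F#.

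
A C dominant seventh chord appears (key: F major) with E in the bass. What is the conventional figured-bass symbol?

E is the third of C dominant seventh, so the chord is in first inversion.
A seventh chord in first inversion is figured 6/5/3, conventionally abbreviated 6/5.

6/5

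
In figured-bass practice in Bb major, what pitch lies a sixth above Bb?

G

Counting 5 letter steps above Bb lands on G; in Bb major, that letter is G.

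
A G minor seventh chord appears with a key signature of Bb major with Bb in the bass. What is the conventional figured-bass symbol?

Bb is the third of G minor seventh, so the chord is in first inversion.
A seventh chord in first inversion is figured 6/5/3, conventionally abbreviated 6/5.

6/5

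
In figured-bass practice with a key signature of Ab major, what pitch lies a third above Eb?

Counting 2 letter steps above Eb lands on G; in Ab major, that letter is G.

G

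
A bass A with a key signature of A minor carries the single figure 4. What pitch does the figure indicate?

Counting 3 letter steps above A lands on D; in A minor, that letter is D.

D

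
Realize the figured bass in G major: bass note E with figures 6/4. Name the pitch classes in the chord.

A fourth above E in this key is A.
A sixth above E in this key is C.
Together with the bass E, this spells A minor in second inversion.

E, A, C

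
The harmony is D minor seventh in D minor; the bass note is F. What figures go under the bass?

6/5

F is the third of D minor seventh, so the chord is in first inversion.
A seventh chord in first inversion is figured 6/5/3, conventionally abbreviated 6/5.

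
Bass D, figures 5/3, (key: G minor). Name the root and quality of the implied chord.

The figures 5/3 indicate a triad in root position.
In root position the bass is the root, so the root is D.
The chord tones are D, F, A, giving D minor.

D minor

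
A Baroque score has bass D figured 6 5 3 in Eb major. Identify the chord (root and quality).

Bb dominant seventh

The figures 6 5 3 indicate a seventh chord in first inversion.
In first inversion the root lies a sixth above the bass: a sixth above D in Eb major is Bb.
The chord tones are D, F, Ab, Bb, giving Bb dominant seventh.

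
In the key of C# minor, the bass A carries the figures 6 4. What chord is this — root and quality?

The figures 6 4 indicate a triad in second inversion.
In second inversion the root lies a fourth above the bass: a fourth above A in C# minor is D#.
The chord tones are A, D#, F#, giving D# diminished.

D# diminished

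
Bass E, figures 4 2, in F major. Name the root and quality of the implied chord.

The figures 4 2 indicate a seventh chord in third inversion.
In third inversion the root lies a second above the bass: a second above E in F major is F.
The chord tones are E, F, A, C, giving F major seventh.

F major seventh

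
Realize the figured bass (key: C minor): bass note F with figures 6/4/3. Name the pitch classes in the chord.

F, Ab, Bb, D

A third above F in this key is Ab.
A fourth above F in this key is Bb.
A sixth above F in this key is D.
Together with the bass F, this spells Bb dominant seventh in second inversion.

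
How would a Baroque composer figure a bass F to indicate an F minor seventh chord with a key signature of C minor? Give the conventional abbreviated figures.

7

F is the root of F minor seventh, so the chord is in root position.
A seventh chord in root position is figured 7/5/3, conventionally abbreviated 7.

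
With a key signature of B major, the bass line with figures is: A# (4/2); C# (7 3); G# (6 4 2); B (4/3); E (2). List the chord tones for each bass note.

A#, B, D#, F# | C#, E, G#, B | G#, A#, C#, E | B, D#, E, G# | E, F#, A#, C#

A# (6/4/2): A#, B, D#, F#.
C# (7/5/3): C#, E, G#, B.
G# (6/4/2): G#, A#, C#, E.
B (6/4/3): B, D#, E, G#.
E (6/4/2): E, F#, A#, C#.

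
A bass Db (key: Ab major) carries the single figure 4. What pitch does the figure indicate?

G

Counting 3 letter steps above Db lands on G; in Ab major, that letter is G.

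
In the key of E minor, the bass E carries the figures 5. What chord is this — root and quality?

E minor

The figures 5 indicate a triad in root position.
In root position the bass is the root, so the root is E.
The chord tones are E, G, B, giving E minor.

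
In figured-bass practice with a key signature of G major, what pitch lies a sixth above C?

Counting 5 letter steps above C lands on A; in G major, that letter is A.

A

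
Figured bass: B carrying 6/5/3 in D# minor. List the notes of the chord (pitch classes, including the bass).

B, D#, F#, G#

A third above B in this key is D#.
A fifth above B in this key is F#.
A sixth above B in this key is G#.
Together with the bass B, this spells G# minor seventh in first inversion.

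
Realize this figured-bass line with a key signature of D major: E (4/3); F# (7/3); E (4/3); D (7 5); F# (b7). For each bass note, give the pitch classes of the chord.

E (6/4/3): E, G, A, C#.
F# (7/5/3): F#, A, C#, E.
E (6/4/3): E, G, A, C#.
D (7/5/3): D, F#, A, C#.
F# (b7/5/3): F#, A, C#, Eb.

E, G, A, C# | F#, A, C#, E | E, G, A, C# | D, F#, A, C# | F#, A, C#, Eb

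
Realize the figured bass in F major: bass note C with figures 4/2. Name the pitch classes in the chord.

The written figures 4/2 are shorthand for 6/4/2: the 6 is implied.
A second above C in this key is D.
A fourth above C in this key is F.
A sixth above C in this key is A.
Together with the bass C, this spells D minor seventh in third inversion.

C, D, F, A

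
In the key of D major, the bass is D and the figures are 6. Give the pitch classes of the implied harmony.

D, F#, B

The written figures 6 are shorthand for 6/3: the 3 is implied.
A third above D in this key is F#.
A sixth above D in this key is B.
Together with the bass D, this spells B minor in first inversion.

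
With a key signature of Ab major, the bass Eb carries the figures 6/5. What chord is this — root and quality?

The figures 6/5 indicate a seventh chord in first inversion.
In first inversion the root lies a sixth above the bass: a sixth above Eb in Ab major is C.
The chord tones are Eb, G, Bb, C, giving C minor seventh.

C minor seventh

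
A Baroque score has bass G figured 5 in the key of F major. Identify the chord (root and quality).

G minor

The figures 5 indicate a triad in root position.
In root position the bass is the root, so the root is G.
The chord tones are G, Bb, D, giving G minor.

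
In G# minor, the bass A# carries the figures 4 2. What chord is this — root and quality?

B major seventh

The figures 4 2 indicate a seventh chord in third inversion.
In third inversion the root lies a second above the bass: a second above A# in G# minor is B.
The chord tones are A#, B, D#, F#, giving B major seventh.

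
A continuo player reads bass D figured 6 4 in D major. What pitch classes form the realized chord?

A fourth above D in this key is G.
A sixth above D in this key is B.
Together with the bass D, this spells G major in second inversion.

D, G, B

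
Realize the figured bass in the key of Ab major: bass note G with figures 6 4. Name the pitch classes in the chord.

A fourth above G in this key is C.
A sixth above G in this key is Eb.
Together with the bass G, this spells C minor in second inversion.

G, C, Eb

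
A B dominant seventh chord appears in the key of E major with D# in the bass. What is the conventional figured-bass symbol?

D# is the third of B dominant seventh, so the chord is in first inversion.
A seventh chord in first inversion is figured 6/5/3, conventionally abbreviated 6/5.

6/5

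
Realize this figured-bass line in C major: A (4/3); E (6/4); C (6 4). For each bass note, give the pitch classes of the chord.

A (6/4/3): A, C, D, F.
E (6/4): E, A, C.
C (6/4): C, F, A.

A, C, D, F | E, A, C | C, F, A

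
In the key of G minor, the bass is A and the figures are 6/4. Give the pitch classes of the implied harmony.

A fourth above A in this key is D.
A sixth above A in this key is F.
Together with the bass A, this spells D minor in second inversion.

A, D, F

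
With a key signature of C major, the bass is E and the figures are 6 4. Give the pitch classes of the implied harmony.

A fourth above E in this key is A.
A sixth above E in this key is C.
Together with the bass E, this spells A minor in second inversion.

E, A, C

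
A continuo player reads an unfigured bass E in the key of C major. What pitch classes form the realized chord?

An unfigured bass implies 5/3.
A third above E in this key is G.
A fifth above E in this key is B.
Together with the bass E, this spells E minor in root position.

E, G, B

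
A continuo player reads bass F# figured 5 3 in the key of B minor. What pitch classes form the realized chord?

F#, A, C#

A third above F# in this key is A.
A fifth above F# in this key is C#.
Together with the bass F#, this spells F# minor in root position.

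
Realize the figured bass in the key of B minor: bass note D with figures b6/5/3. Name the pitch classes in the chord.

A third above D in this key is F#.
A fifth above D in this key is A.
A sixth above D in this key is B, lowered to Bb by the flat.
Together with the bass D, this spells Bb augmented major seventh in first inversion.

D, F#, A, Bb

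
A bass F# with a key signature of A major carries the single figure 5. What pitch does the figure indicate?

Counting 4 letter steps above F# lands on C; in A major, that letter is C#.

C#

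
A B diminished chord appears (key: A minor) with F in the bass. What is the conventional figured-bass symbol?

F is the fifth of B diminished, so the chord is in second inversion.
A triad in second inversion is figured 6/4, conventionally abbreviated 6/4.

6/4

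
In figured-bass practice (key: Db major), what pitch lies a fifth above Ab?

Eb

Counting 4 letter steps above Ab lands on E; in Db major, that letter is Eb.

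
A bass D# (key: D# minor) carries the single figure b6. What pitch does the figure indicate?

Bb

Counting 5 letter steps above D# lands on B; in D# minor, that letter is B.
The b6 figure lowers it a semitone, giving Bb.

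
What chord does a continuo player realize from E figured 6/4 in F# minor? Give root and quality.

A major

The figures 6/4 indicate a triad in second inversion.
In second inversion the root lies a fourth above the bass: a fourth above E in F# minor is A.
The chord tones are E, A, C#, giving A major.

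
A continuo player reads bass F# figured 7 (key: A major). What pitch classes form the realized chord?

F#, A, C#, E

The written figures 7 are shorthand for 7/5/3: the 5/3 are implied.
A third above F# in this key is A.
A fifth above F# in this key is C#.
A seventh above F# in this key is E.
Together with the bass F#, this spells F# minor seventh in root position.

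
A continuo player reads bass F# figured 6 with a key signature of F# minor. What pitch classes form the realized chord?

F#, A, D

The written figures 6 are shorthand for 6/3: the 3 is implied.
A third above F# in this key is A.
A sixth above F# in this key is D.
Together with the bass F#, this spells D major in first inversion.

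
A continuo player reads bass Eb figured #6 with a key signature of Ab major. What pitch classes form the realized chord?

Eb, G, C#

The written figures #6 are shorthand for 6/3: the 3 is implied.
A third above Eb in this key is G.
A sixth above Eb in this key is C, raised to C# by the sharp.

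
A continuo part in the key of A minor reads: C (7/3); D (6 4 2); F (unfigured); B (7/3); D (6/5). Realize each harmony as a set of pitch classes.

C, E, G, B | D, E, G, B | F, A, C | B, D, F, A | D, F, A, B

C (7/5/3): C, E, G, B.
D (6/4/2): D, E, G, B.
F (5/3): F, A, C.
B (7/5/3): B, D, F, A.
D (6/5/3): D, F, A, B.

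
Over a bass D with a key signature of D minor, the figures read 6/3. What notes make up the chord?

A third above D in this key is F.
A sixth above D in this key is Bb.
Together with the bass D, this spells Bb major in first inversion.

D, F, Bb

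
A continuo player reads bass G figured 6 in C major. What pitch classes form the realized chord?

G, B, E

The written figures 6 are shorthand for 6/3: the 3 is implied.
A third above G in this key is B.
A sixth above G in this key is E.
Together with the bass G, this spells E minor in first inversion.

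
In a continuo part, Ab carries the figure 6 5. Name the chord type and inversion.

6 5 is shorthand for 6/5/3.
Intervals of 6/5/3 above the bass form a seventh chord; the bass is the third, so this is first inversion.

seventh chord, first inversion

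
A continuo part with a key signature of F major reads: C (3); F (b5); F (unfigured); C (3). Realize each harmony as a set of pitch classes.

C (5/3): C, E, G.
F (b5/3): F, A, Cb.
F (5/3): F, A, C.
C (5/3): C, E, G.

C, E, G | F, A, Cb | F, A, C | C, E, G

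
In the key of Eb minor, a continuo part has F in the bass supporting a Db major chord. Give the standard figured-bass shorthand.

F is the third of Db major, so the chord is in first inversion.
A triad in first inversion is figured 6/3, conventionally abbreviated 6.

6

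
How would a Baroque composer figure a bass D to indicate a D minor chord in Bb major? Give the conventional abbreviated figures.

D is the root of D minor, so the chord is in root position.
A triad in root position is figured 5/3, conventionally abbreviated (no figures — root-position triad).

no figures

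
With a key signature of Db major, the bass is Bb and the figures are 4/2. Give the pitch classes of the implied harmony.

The written figures 4/2 are shorthand for 6/4/2: the 6 is implied.
A second above Bb in this key is C.
A fourth above Bb in this key is Eb.
A sixth above Bb in this key is Gb.
Together with the bass Bb, this spells C half-diminished seventh in third inversion.

Bb, C, Eb, Gb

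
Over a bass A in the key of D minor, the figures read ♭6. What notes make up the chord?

The written figures ♭6 are shorthand for 6/3: the 3 is implied.
A third above A in this key is C.
A sixth above A in this key is F, lowered to Fb by the flat.

A, C, Fb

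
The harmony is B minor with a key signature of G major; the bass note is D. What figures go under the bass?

6

D is the third of B minor, so the chord is in first inversion.
A triad in first inversion is figured 6/3, conventionally abbreviated 6.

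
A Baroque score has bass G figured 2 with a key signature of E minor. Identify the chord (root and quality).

A minor seventh

The figures 2 indicate a seventh chord in third inversion.
In third inversion the root lies a second above the bass: a second above G in E minor is A.
The chord tones are G, A, C, E, giving A minor seventh.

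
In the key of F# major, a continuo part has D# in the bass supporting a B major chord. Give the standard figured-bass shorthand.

6

D# is the third of B major, so the chord is in first inversion.
A triad in first inversion is figured 6/3, conventionally abbreviated 6.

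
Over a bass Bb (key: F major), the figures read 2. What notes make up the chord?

The written figures 2 are shorthand for 6/4/2: the 6/4 are implied.
A second above Bb in this key is C.
A fourth above Bb in this key is E.
A sixth above Bb in this key is G.
Together with the bass Bb, this spells C dominant seventh in third inversion.

Bb, C, E, G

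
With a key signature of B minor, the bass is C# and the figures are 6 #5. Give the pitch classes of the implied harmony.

C#, E, G#, A

The written figures 6 #5 are shorthand for 6/5/3: the 3 is implied.
A third above C# in this key is E.
A fifth above C# in this key is G, raised to G# by the sharp.
A sixth above C# in this key is A.
Together with the bass C#, this spells A major seventh in first inversion.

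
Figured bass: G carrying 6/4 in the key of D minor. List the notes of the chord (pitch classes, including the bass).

A fourth above G in this key is C.
A sixth above G in this key is E.
Together with the bass G, this spells C major in second inversion.

G, C, E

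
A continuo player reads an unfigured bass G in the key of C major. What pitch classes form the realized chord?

G, B, D

An unfigured bass implies 5/3.
A third above G in this key is B.
A fifth above G in this key is D.
Together with the bass G, this spells G major in root position.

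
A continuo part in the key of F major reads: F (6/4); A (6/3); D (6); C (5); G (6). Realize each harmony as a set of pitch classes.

F, Bb, D | A, C, F | D, F, Bb | C, E, G | G, Bb, E

F (6/4): F, Bb, D.
A (6/3): A, C, F.
D (6/3): D, F, Bb.
C (5/3): C, E, G.
G (6/3): G, Bb, E.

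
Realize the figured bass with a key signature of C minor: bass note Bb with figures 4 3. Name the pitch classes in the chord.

The written figures 4 3 are shorthand for 6/4/3: the 6 is implied.
A third above Bb in this key is D.
A fourth above Bb in this key is Eb.
A sixth above Bb in this key is G.
Together with the bass Bb, this spells Eb major seventh in second inversion.

Bb, D, Eb, G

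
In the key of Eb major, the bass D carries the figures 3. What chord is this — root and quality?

The figures 3 indicate a triad in root position.
In root position the bass is the root, so the root is D.
The chord tones are D, F, Ab, giving D diminished.

D diminished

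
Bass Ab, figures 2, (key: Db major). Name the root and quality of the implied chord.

The figures 2 indicate a seventh chord in third inversion.
In third inversion the root lies a second above the bass: a second above Ab in Db major is Bb.
The chord tones are Ab, Bb, Db, F, giving Bb minor seventh.

Bb minor seventh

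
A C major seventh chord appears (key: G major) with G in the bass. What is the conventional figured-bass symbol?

4/3

G is the fifth of C major seventh, so the chord is in second inversion.
A seventh chord in second inversion is figured 6/4/3, conventionally abbreviated 4/3.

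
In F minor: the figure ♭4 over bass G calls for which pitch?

Cb

Counting 3 letter steps above G lands on C; in F minor, that letter is C.
The b4 figure lowers it a semitone, giving Cb.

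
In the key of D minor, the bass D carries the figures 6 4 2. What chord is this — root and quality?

E half-diminished seventh

The figures 6 4 2 indicate a seventh chord in third inversion.
In third inversion the root lies a second above the bass: a second above D in D minor is E.
The chord tones are D, E, G, Bb, giving E half-diminished seventh.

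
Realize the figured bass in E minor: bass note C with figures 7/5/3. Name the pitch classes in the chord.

C, E, G, B

A third above C in this key is E.
A fifth above C in this key is G.
A seventh above C in this key is B.
Together with the bass C, this spells C major seventh in root position.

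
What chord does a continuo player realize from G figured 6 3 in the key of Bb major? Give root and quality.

The figures 6 3 indicate a triad in first inversion.
In first inversion the root lies a sixth above the bass: a sixth above G in Bb major is Eb.
The chord tones are G, Bb, Eb, giving Eb major.

Eb major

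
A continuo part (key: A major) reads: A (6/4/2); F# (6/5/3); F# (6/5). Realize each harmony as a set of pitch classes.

A (6/4/2): A, B, D, F#.
F# (6/5/3): F#, A, C#, D.
F# (6/5/3): F#, A, C#, D.

A, B, D, F# | F#, A, C#, D | F#, A, C#, D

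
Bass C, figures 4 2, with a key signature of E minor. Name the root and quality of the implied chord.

The figures 4 2 indicate a seventh chord in third inversion.
In third inversion the root lies a second above the bass: a second above C in E minor is D.
The chord tones are C, D, F#, A, giving D dominant seventh.

D dominant seventh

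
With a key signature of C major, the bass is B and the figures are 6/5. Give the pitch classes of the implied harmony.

The written figures 6/5 are shorthand for 6/5/3: the 3 is implied.
A third above B in this key is D.
A fifth above B in this key is F.
A sixth above B in this key is G.
Together with the bass B, this spells G dominant seventh in first inversion.

B, D, F, G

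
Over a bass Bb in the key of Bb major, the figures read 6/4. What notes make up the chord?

Bb, Eb, G

A fourth above Bb in this key is Eb.
A sixth above Bb in this key is G.
Together with the bass Bb, this spells Eb major in second inversion.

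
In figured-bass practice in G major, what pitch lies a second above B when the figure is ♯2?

C#

Counting 1 letter step above B lands on C; in G major, that letter is C.
The #2 figure raises it a semitone, giving C#.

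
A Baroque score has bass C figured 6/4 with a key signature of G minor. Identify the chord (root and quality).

The figures 6/4 indicate a triad in second inversion.
In second inversion the root lies a fourth above the bass: a fourth above C in G minor is F.
The chord tones are C, F, A, giving F major.

F major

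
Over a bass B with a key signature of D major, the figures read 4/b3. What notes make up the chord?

The written figures 4/b3 are shorthand for 6/4/3: the 6 is implied.
A third above B in this key is D, lowered to Db by the flat.
A fourth above B in this key is E.
A sixth above B in this key is G.

B, Db, E, G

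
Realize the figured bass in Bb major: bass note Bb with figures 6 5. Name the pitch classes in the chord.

The written figures 6 5 are shorthand for 6/5/3: the 3 is implied.
A third above Bb in this key is D.
A fifth above Bb in this key is F.
A sixth above Bb in this key is G.
Together with the bass Bb, this spells G minor seventh in first inversion.

Bb, D, F, G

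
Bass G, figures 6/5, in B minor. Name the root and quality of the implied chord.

The figures 6/5 indicate a seventh chord in first inversion.
In first inversion the root lies a sixth above the bass: a sixth above G in B minor is E.
The chord tones are G, B, D, E, giving E minor seventh.

E minor seventh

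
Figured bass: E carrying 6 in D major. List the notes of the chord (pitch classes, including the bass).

E, G, C#

The written figures 6 are shorthand for 6/3: the 3 is implied.
A third above E in this key is G.
A sixth above E in this key is C#.
Together with the bass E, this spells C# diminished in first inversion.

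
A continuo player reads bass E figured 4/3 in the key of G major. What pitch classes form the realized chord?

E, G, A, C

The written figures 4/3 are shorthand for 6/4/3: the 6 is implied.
A third above E in this key is G.
A fourth above E in this key is A.
A sixth above E in this key is C.
Together with the bass E, this spells A minor seventh in second inversion.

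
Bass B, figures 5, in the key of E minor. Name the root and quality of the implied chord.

The figures 5 indicate a triad in root position.
In root position the bass is the root, so the root is B.
The chord tones are B, D, F#, giving B minor.

B minor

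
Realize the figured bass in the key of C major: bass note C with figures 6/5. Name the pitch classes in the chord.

C, E, G, A

The written figures 6/5 are shorthand for 6/5/3: the 3 is implied.
A third above C in this key is E.
A fifth above C in this key is G.
A sixth above C in this key is A.
Together with the bass C, this spells A minor seventh in first inversion.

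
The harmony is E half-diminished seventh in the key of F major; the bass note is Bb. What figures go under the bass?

Bb is the fifth of E half-diminished seventh, so the chord is in second inversion.
A seventh chord in second inversion is figured 6/4/3, conventionally abbreviated 4/3.

4/3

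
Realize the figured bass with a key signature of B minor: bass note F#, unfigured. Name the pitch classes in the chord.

An unfigured bass implies 5/3.
A third above F# in this key is A.
A fifth above F# in this key is C#.
Together with the bass F#, this spells F# minor in root position.

F#, A, C#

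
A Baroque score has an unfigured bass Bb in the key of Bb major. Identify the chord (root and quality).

Bb major

An unfigured bass indicates a triad in root position.
In root position the bass is the root, so the root is Bb.
The chord tones are Bb, D, F, giving Bb major.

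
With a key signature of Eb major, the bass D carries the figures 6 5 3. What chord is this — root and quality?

The figures 6 5 3 indicate a seventh chord in first inversion.
In first inversion the root lies a sixth above the bass: a sixth above D in Eb major is Bb.
The chord tones are D, F, Ab, Bb, giving Bb dominant seventh.

Bb dominant seventh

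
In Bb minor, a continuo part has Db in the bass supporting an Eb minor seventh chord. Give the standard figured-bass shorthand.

4/2

Db is the seventh of Eb minor seventh, so the chord is in third inversion.
A seventh chord in third inversion is figured 6/4/2, conventionally abbreviated 4/2.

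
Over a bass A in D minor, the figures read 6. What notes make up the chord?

The written figures 6 are shorthand for 6/3: the 3 is implied.
A third above A in this key is C.
A sixth above A in this key is F.
Together with the bass A, this spells F major in first inversion.

A, C, F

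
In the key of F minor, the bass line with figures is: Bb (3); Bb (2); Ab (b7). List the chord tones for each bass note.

Bb (5/3): Bb, Db, F.
Bb (6/4/2): Bb, C, Eb, G.
Ab (b7/5/3): Ab, C, Eb, Gb.

Bb, Db, F | Bb, C, Eb, G | Ab, C, Eb, Gb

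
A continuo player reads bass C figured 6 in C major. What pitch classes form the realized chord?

C, E, A

The written figures 6 are shorthand for 6/3: the 3 is implied.
A third above C in this key is E.
A sixth above C in this key is A.
Together with the bass C, this spells A minor in first inversion.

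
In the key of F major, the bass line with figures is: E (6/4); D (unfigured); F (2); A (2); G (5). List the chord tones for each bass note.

E (6/4): E, A, C.
D (5/3): D, F, A.
F (6/4/2): F, G, Bb, D.
A (6/4/2): A, Bb, D, F.
G (5/3): G, Bb, D.

E, A, C | D, F, A | F, G, Bb, D | A, Bb, D, F | G, Bb, D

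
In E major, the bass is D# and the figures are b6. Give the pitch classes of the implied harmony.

D#, F#, Bb

The written figures b6 are shorthand for 6/3: the 3 is implied.
A third above D# in this key is F#.
A sixth above D# in this key is B, lowered to Bb by the flat.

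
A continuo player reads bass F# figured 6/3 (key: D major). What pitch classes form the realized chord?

F#, A, D

A third above F# in this key is A.
A sixth above F# in this key is D.
Together with the bass F#, this spells D major in first inversion.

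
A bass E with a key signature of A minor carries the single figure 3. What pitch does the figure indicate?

Counting 2 letter steps above E lands on G; in A minor, that letter is G.

G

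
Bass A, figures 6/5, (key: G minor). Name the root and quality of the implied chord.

The figures 6/5 indicate a seventh chord in first inversion.
In first inversion the root lies a sixth above the bass: a sixth above A in G minor is F.
The chord tones are A, C, Eb, F, giving F dominant seventh.

F dominant seventh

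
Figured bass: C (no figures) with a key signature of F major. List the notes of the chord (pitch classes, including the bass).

An unfigured bass implies 5/3.
A third above C in this key is E.
A fifth above C in this key is G.
Together with the bass C, this spells C major in root position.

C, E, G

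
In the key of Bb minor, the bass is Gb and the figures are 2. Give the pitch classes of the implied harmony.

Gb, Ab, C, Eb

The written figures 2 are shorthand for 6/4/2: the 6/4 are implied.
A second above Gb in this key is Ab.
A fourth above Gb in this key is C.
A sixth above Gb in this key is Eb.
Together with the bass Gb, this spells Ab dominant seventh in third inversion.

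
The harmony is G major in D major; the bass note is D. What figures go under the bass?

6/4

D is the fifth of G major, so the chord is in second inversion.
A triad in second inversion is figured 6/4, conventionally abbreviated 6/4.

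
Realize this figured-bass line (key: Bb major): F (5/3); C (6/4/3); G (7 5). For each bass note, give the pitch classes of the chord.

F (5/3): F, A, C.
C (6/4/3): C, Eb, F, A.
G (7/5/3): G, Bb, D, F.

F, A, C | C, Eb, F, A | G, Bb, D, F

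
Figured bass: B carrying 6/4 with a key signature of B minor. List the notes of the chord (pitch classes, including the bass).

B, E, G

A fourth above B in this key is E.
A sixth above B in this key is G.
Together with the bass B, this spells E minor in second inversion.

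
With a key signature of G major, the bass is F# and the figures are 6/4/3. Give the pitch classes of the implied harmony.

A third above F# in this key is A.
A fourth above F# in this key is B.
A sixth above F# in this key is D.
Together with the bass F#, this spells B minor seventh in second inversion.

F#, A, B, D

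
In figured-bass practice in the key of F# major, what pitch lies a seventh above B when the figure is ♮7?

Counting 6 letter steps above B lands on A; in F# major, that letter is A#.
The ♮7 figure makes it natural, giving A.

A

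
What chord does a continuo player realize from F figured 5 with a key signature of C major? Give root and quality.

The figures 5 indicate a triad in root position.
In root position the bass is the root, so the root is F.
The chord tones are F, A, C, giving F major.

F major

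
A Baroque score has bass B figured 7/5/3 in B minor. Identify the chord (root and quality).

The figures 7/5/3 indicate a seventh chord in root position.
In root position the bass is the root, so the root is B.
The chord tones are B, D, F#, A, giving B minor seventh.

B minor seventh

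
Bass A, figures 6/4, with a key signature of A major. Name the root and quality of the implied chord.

D major

The figures 6/4 indicate a triad in second inversion.
In second inversion the root lies a fourth above the bass: a fourth above A in A major is D.
The chord tones are A, D, F#, giving D major.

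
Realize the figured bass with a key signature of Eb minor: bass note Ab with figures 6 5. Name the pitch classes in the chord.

Ab, Cb, Eb, F

The written figures 6 5 are shorthand for 6/5/3: the 3 is implied.
A third above Ab in this key is Cb.
A fifth above Ab in this key is Eb.
A sixth above Ab in this key is F.
Together with the bass Ab, this spells F half-diminished seventh in first inversion.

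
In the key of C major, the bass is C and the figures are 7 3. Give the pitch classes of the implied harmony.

C, E, G, B

The written figures 7 3 are shorthand for 7/5/3: the 5 is implied.
A third above C in this key is E.
A fifth above C in this key is G.
A seventh above C in this key is B.
Together with the bass C, this spells C major seventh in root position.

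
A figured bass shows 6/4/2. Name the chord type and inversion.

Intervals of 6/4/2 above the bass form a seventh chord; the bass is the seventh, so this is third inversion.

seventh chord, third inversion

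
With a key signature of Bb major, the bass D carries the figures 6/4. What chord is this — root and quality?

G minor

The figures 6/4 indicate a triad in second inversion.
In second inversion the root lies a fourth above the bass: a fourth above D in Bb major is G.
The chord tones are D, G, Bb, giving G minor.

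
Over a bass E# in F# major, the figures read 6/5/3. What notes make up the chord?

E#, G#, B, C#

A third above E# in this key is G#.
A fifth above E# in this key is B.
A sixth above E# in this key is C#.
Together with the bass E#, this spells C# dominant seventh in first inversion.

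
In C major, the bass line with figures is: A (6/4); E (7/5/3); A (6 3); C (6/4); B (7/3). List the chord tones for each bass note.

A, D, F | E, G, B, D | A, C, F | C, F, A | B, D, F, A

A (6/4): A, D, F.
E (7/5/3): E, G, B, D.
A (6/3): A, C, F.
C (6/4): C, F, A.
B (7/5/3): B, D, F, A.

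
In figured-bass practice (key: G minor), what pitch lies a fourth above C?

F

Counting 3 letter steps above C lands on F; in G minor, that letter is F.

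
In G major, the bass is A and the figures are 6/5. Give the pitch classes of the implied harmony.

A, C, E, F#

The written figures 6/5 are shorthand for 6/5/3: the 3 is implied.
A third above A in this key is C.
A fifth above A in this key is E.
A sixth above A in this key is F#.
Together with the bass A, this spells F# half-diminished seventh in first inversion.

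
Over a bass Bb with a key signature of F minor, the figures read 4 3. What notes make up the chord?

The written figures 4 3 are shorthand for 6/4/3: the 6 is implied.
A third above Bb in this key is Db.
A fourth above Bb in this key is Eb.
A sixth above Bb in this key is G.
Together with the bass Bb, this spells Eb dominant seventh in second inversion.

Bb, Db, Eb, G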